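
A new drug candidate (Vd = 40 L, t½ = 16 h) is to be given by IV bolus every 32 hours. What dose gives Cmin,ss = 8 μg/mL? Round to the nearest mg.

960 mg

τ/t½ = 32/16 ≈ 2, so f = (1/2)^(32/16) ≈ 0.250000.
Cmin,ss = (D/Vd)·f/(1−f), so D = Cmin,ss·Vd·(1−f)/f.
D = 8 × 40 × (1−f)/f ≈ 8 × 40 × 3.00000 ≈ 960.00 mg.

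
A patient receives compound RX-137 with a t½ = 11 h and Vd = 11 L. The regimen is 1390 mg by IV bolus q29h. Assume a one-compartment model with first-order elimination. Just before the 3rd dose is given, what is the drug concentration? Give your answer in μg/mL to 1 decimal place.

23.6 μg/mL

f = (1/2)^(τ/t½) = (1/2)^(29/11) ≈ 0.1608.
C₀ = D/Vd = 1390/11 ≈ 126.364 μg/mL.
Before the 3rd dose, 2 doses have been given. Superposition: Cmin = C₀·(f + f²).
≈ 126.364 × (0.1608 + 0.0259) ≈ 126.364 × 0.1867 ≈ 23.592 μg/mL.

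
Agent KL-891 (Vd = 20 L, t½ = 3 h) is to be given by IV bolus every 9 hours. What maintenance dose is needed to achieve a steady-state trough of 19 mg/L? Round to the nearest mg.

2660 mg

τ/t½ = 9/3 ≈ 3, so f = (1/2)^(9/3) ≈ 0.125000.
Cmin,ss = (D/Vd)·f/(1−f), so D = Cmin,ss·Vd·(1−f)/f.
D = 19 × 20 × (1−f)/f ≈ 19 × 20 × 7.00000 ≈ 2660.00 mg.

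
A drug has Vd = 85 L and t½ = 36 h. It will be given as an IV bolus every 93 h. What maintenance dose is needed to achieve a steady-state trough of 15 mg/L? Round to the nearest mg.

τ/t½ = 93/36 ≈ 2.5833, so f = (1/2)^(93/36) ≈ 0.166855.
Cmin,ss = (D/Vd)·f/(1−f), so D = Cmin,ss·Vd·(1−f)/f.
D = 15 × 85 × (1−f)/f ≈ 15 × 85 × 4.99323 ≈ 6366.37 mg.

6366 mg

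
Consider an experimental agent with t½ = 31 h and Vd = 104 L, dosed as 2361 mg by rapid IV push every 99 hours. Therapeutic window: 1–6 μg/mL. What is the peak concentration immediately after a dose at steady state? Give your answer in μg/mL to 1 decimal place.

Over one 99-h interval, 99/31 ≈ 3.1935 half-lives elapse, leaving f ≈ 0.1093 of each dose.
Accumulation ratio R = 1/(1 − f) ≈ 1/0.8907 ≈ 1.1227.
Single-dose peak C₀ = D/Vd = 2361/104 ≈ 22.702 μg/mL.
Steady-state peak Cmax,ss = C₀·R ≈ 22.702 × 1.1227 ≈ 25.488 μg/mL.
Peak 25.5 μg/mL vs MTC 6 μg/mL: exceeds toxic threshold.

25.5 μg/mL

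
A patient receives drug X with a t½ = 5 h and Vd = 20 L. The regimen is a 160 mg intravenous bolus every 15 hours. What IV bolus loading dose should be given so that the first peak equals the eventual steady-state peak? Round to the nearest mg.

f = (1/2)^(15/5) ≈ 0.125000; accumulation ratio R = 1/(1−f) ≈ 1.14286.
Loading dose to hit Cmax,ss on first dose: D_load = D_maint·R ≈ 160 × 1.14286 ≈ 182.86 mg.

183 mg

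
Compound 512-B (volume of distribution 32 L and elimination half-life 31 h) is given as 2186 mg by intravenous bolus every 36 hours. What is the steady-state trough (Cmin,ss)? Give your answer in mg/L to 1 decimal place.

55.2 mg/L

k = ln2/t½ = ln2/31 ≈ 0.022360 h⁻¹; fraction remaining f = e^(−kτ) = e^(−0.022360×36) ≈ 0.4471.
Single-dose peak C₀ = D/Vd = 2186/32 ≈ 68.312 mg/L.
Steady-state trough Cmin,ss = C₀·f/(1−f) ≈ 68.312 × 0.4471/0.5529 ≈ 55.240 mg/L.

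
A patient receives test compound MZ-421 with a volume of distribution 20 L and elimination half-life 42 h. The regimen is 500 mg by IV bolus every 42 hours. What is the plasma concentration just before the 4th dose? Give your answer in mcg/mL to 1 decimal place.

f = (1/2)^(τ/t½) = (1/2)^(42/42) ≈ 0.5000.
C₀ = D/Vd = 500/20 ≈ 25.000 mcg/mL.
Before the 4th dose, 3 doses have been given. Superposition: Cmin = C₀·(f + f² + … + f^3).
≈ 25.000 × (0.5000 + 0.2500 + 0.1250) ≈ 25.000 × 0.8750 ≈ 21.875 mcg/mL.

21.9 mcg/mL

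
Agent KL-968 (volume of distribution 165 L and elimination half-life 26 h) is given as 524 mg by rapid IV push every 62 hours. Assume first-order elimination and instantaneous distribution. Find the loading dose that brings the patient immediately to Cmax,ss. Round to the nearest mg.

648 mg

f = (1/2)^(62/26) ≈ 0.191496; accumulation ratio R = 1/(1−f) ≈ 1.23685.
Loading dose to hit Cmax,ss on first dose: D_load = D_maint·R ≈ 524 × 1.23685 ≈ 648.11 mg.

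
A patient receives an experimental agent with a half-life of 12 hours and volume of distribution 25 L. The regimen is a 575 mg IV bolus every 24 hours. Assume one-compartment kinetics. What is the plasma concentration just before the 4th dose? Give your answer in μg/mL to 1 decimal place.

f = (1/2)^(τ/t½) = (1/2)^(24/12) ≈ 0.2500.
C₀ = D/Vd = 575/25 ≈ 23.000 μg/mL.
Before the 4th dose, 3 doses have been given. Superposition: Cmin = C₀·(f + f² + … + f^3).
≈ 23.000 × (0.2500 + 0.0625 + 0.0156) ≈ 23.000 × 0.3281 ≈ 7.546 μg/mL.

7.5 μg/mL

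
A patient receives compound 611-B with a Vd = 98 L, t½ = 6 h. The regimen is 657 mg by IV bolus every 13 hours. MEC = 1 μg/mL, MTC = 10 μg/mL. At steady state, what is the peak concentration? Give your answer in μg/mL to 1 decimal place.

8.6 μg/mL

Over one 13-h interval, 13/6 ≈ 2.1667 half-lives elapse, leaving f ≈ 0.2227 of each dose.
Accumulation ratio R = 1/(1 − f) ≈ 1/0.7773 ≈ 1.2865.
Each bolus raises the concentration by D/Vd = 657/98 ≈ 6.704 μg/mL.
Steady-state peak Cmax,ss = C₀·R ≈ 6.704 × 1.2865 ≈ 8.625 μg/mL.
Peak 8.6 μg/mL vs MTC 10 μg/mL: below toxic threshold.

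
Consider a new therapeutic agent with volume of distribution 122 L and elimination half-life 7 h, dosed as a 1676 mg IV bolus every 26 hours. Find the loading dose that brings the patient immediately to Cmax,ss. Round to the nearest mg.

f = (1/2)^(26/7) ≈ 0.076188; accumulation ratio R = 1/(1−f) ≈ 1.08247.
Loading dose to hit Cmax,ss on first dose: D_load = D_maint·R ≈ 1676 × 1.08247 ≈ 1814.22 mg.

1814 mg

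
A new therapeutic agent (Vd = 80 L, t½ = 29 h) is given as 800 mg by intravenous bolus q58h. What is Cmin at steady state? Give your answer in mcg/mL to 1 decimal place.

3.3 mcg/mL

τ = 58 h = 2 half-lives, so f = (1/2)^2 = 0.25.
Accumulation ratio R = 1/(1 − f) = 1/0.75 = 4/3.
Single-dose peak C₀ = D/Vd = 800/80 = 10 mcg/mL.
Steady-state peak Cmax,ss = C₀·R = 10 × 4/3 ≈ 13.333 mcg/mL.
Steady-state trough Cmin,ss = Cmax,ss·f ≈ 13.333 × 0.25 ≈ 3.333 mcg/mL.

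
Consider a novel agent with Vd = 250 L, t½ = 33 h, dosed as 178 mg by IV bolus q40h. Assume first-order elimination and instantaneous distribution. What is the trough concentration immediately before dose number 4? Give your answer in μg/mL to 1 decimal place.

f = (1/2)^(τ/t½) = (1/2)^(40/33) ≈ 0.4316.
C₀ = D/Vd = 178/250 ≈ 0.712 μg/mL.
Before the 4th dose, 3 doses have been given. Superposition: Cmin = C₀·(f + f² + … + f^3).
≈ 0.712 × (0.4316 + 0.1863 + 0.0804) ≈ 0.712 × 0.6983 ≈ 0.497 μg/mL.

0.5 μg/mL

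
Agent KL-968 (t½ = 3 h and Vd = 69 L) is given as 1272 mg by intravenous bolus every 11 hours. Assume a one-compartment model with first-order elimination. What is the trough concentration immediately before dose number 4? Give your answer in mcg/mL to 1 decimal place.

f = (1/2)^(τ/t½) = (1/2)^(11/3) ≈ 0.0787.
C₀ = D/Vd = 1272/69 ≈ 18.435 mcg/mL.
Before the 4th dose, 3 doses have been given. Superposition: Cmin = C₀·(f + f² + … + f^3).
≈ 18.435 × (0.0787 + 0.0062 + 0.0005) ≈ 18.435 × 0.0854 ≈ 1.574 mcg/mL.

1.6 mcg/mL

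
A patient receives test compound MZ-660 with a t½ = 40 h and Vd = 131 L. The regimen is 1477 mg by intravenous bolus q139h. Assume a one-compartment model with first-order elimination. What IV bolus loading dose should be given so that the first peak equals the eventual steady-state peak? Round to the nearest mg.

1623 mg

f = (1/2)^(139/40) ≈ 0.089933; accumulation ratio R = 1/(1−f) ≈ 1.09882.
Loading dose to hit Cmax,ss on first dose: D_load = D_maint·R ≈ 1477 × 1.09882 ≈ 1622.96 mg.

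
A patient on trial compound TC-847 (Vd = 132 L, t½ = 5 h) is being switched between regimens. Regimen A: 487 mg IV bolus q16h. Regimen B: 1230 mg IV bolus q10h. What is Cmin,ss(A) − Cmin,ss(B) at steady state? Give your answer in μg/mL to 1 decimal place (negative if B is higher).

-2.7 μg/mL

Regimen A: f = (1/2)^(16/5) ≈ 0.1088; Cmin,ss = (487/132)·f/(1−f) ≈ 0.450 μg/mL.
Regimen B: f = (1/2)^(10/5) ≈ 0.2500; Cmin,ss = (1230/132)·f/(1−f) ≈ 3.106 μg/mL.
Difference ≈ 0.450 − 3.106 ≈ -2.656 μg/mL.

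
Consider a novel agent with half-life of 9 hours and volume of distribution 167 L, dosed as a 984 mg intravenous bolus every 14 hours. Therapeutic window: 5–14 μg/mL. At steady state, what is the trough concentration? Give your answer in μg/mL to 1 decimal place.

3.0 μg/mL

τ/t½ = 14/9 ≈ 1.5556, so fraction remaining f = (1/2)^(14/9) ≈ 0.3402.
Accumulation ratio R = 1/(1 − f) ≈ 1/0.6598 ≈ 1.5156.
Single-dose peak C₀ = D/Vd = 984/167 ≈ 5.892 μg/mL.
Steady-state peak Cmax,ss = C₀·R ≈ 5.892 × 1.5156 ≈ 8.930 μg/mL.
Steady-state trough Cmin,ss = Cmax,ss·f ≈ 8.930 × 0.3402 ≈ 3.038 μg/mL.
Trough 3.0 μg/mL vs MEC 5 μg/mL: subtherapeutic.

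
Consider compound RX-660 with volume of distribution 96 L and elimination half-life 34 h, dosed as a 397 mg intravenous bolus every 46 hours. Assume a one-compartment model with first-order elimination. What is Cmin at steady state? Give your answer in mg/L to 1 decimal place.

τ/t½ = 46/34 ≈ 1.3529, so fraction remaining f = (1/2)^(46/34) ≈ 0.3915.
Accumulation ratio R = 1/(1 − f) ≈ 1/0.6085 ≈ 1.6434.
Each bolus raises the concentration by D/Vd = 397/96 ≈ 4.135 mg/L.
Steady-state peak Cmax,ss = C₀·R ≈ 4.135 × 1.6434 ≈ 6.795 mg/L.
One interval later, Cmin,ss = Cmax,ss·e^(−kτ) ≈ 6.795 × 0.3915 ≈ 2.660 mg/L.

2.7 mg/L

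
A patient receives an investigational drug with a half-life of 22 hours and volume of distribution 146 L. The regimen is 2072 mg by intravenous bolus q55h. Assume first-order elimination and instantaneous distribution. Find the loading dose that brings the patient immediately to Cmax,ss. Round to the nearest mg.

f = (1/2)^(55/22) ≈ 0.176777; accumulation ratio R = 1/(1−f) ≈ 1.21474.
Loading dose to hit Cmax,ss on first dose: D_load = D_maint·R ≈ 2072 × 1.21474 ≈ 2516.94 mg.

2517 mg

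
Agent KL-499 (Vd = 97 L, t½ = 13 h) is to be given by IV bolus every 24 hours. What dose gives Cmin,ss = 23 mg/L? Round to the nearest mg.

τ/t½ = 24/13 ≈ 1.8462, so f = (1/2)^(24/13) ≈ 0.278133.
Cmin,ss = (D/Vd)·f/(1−f), so D = Cmin,ss·Vd·(1−f)/f.
D = 23 × 97 × (1−f)/f ≈ 23 × 97 × 2.59540 ≈ 5790.34 mg.

5790 mg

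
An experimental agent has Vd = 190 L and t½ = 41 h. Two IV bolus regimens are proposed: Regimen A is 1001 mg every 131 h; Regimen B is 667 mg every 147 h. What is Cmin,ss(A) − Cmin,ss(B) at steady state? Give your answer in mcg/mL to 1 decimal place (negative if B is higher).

Regimen A: f = (1/2)^(131/41) ≈ 0.1092; Cmin,ss = (1001/190)·f/(1−f) ≈ 0.646 mcg/mL.
Regimen B: f = (1/2)^(147/41) ≈ 0.0833; Cmin,ss = (667/190)·f/(1−f) ≈ 0.319 mcg/mL.
Difference ≈ 0.646 − 0.319 ≈ 0.327 mcg/mL.

0.3 mcg/mL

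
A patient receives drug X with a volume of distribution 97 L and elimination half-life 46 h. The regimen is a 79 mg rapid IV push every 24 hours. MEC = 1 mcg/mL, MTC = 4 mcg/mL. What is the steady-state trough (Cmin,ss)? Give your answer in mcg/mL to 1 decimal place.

k = ln2/t½ = ln2/46 ≈ 0.015068 h⁻¹; fraction remaining f = e^(−kτ) = e^(−0.015068×24) ≈ 0.6965.
Accumulation ratio R = 1/(1 − f) ≈ 1/0.3035 ≈ 3.2949.
Each bolus raises the concentration by D/Vd = 79/97 ≈ 0.814 mcg/mL.
Steady-state peak Cmax,ss = C₀·R ≈ 0.814 × 3.2949 ≈ 2.682 mcg/mL.
Steady-state trough Cmin,ss = Cmax,ss·f ≈ 2.682 × 0.6965 ≈ 1.868 mcg/mL.
Trough 1.9 mcg/mL vs MEC 1 mcg/mL: adequate.

1.9 mcg/mL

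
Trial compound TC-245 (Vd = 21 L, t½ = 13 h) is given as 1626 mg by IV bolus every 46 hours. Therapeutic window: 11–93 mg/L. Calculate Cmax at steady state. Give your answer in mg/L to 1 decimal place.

k = ln2/t½ = ln2/13 ≈ 0.053319 h⁻¹; fraction remaining f = e^(−kτ) = e^(−0.053319×46) ≈ 0.0861.
At steady state, accumulation factor R = 1/(1 − e^(−kτ)) ≈ 1.0942.
Each bolus raises the concentration by D/Vd = 1626/21 ≈ 77.429 mg/L.
Steady-state peak Cmax,ss = C₀·R ≈ 77.429 × 1.0942 ≈ 84.723 mg/L.
Peak 84.7 mg/L vs MTC 93 mg/L: below toxic threshold.

84.7 mg/L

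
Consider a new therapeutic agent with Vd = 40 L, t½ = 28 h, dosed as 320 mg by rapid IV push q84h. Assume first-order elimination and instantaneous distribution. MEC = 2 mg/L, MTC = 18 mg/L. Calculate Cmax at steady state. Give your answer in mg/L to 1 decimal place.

9.1 mg/L

The dosing interval is 3 half-lives, so f = 2^(−3) = 0.125.
At steady state, R = 1/(1 − 0.125) = 8/7.
Single-dose peak C₀ = D/Vd = 320/40 = 8 mg/L.
Steady-state peak Cmax,ss = C₀·R = 8 × 8/7 ≈ 9.143 mg/L.
Peak 9.1 mg/L vs MTC 18 mg/L: below toxic threshold.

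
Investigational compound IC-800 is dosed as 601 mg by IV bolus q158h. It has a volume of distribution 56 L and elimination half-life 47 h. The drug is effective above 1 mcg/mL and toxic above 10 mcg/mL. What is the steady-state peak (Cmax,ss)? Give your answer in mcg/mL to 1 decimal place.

k = ln2/t½ = ln2/47 ≈ 0.014748 h⁻¹; fraction remaining f = e^(−kτ) = e^(−0.014748×158) ≈ 0.0973.
At steady state, accumulation factor R = 1/(1 − e^(−kτ)) ≈ 1.1078.
Each bolus raises the concentration by D/Vd = 601/56 ≈ 10.732 mcg/mL.
Steady-state peak Cmax,ss = C₀·R ≈ 10.732 × 1.1078 ≈ 11.889 mcg/mL.
Peak 11.9 mcg/mL vs MTC 10 mcg/mL: exceeds toxic threshold.

11.9 mcg/mL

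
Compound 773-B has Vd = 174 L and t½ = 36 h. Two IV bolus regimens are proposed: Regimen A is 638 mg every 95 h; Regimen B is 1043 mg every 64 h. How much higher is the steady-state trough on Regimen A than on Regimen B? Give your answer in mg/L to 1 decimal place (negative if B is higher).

Regimen A: f = (1/2)^(95/36) ≈ 0.1606; Cmin,ss = (638/174)·f/(1−f) ≈ 0.702 mg/L.
Regimen B: f = (1/2)^(64/36) ≈ 0.2916; Cmin,ss = (1043/174)·f/(1−f) ≈ 2.467 mg/L.
Difference ≈ 0.702 − 2.467 ≈ -1.765 mg/L.

-1.8 mg/L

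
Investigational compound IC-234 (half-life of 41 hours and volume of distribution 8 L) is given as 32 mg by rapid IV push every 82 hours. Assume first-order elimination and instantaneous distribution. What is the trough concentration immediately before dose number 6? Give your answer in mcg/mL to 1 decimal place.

1.3 mcg/mL

f = (1/2)^(τ/t½) = (1/2)^(82/41) ≈ 0.2500.
C₀ = D/Vd = 32/8 ≈ 4.000 mcg/mL.
Before the 6th dose, 5 doses have been given. Superposition: Cmin = C₀·(f + f² + … + f^5).
≈ 4.000 × (0.2500 + 0.0625 + 0.0156 + 0.0039 + 0.0010) ≈ 4.000 × 0.3330 ≈ 1.332 mcg/mL.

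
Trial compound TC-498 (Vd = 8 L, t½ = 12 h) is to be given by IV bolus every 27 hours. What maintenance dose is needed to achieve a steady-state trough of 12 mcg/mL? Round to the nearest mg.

361 mg

τ/t½ = 27/12 ≈ 2.25, so f = (1/2)^(27/12) ≈ 0.210224.
Cmin,ss = (D/Vd)·f/(1−f), so D = Cmin,ss·Vd·(1−f)/f.
D = 12 × 8 × (1−f)/f ≈ 12 × 8 × 3.75683 ≈ 360.66 mg.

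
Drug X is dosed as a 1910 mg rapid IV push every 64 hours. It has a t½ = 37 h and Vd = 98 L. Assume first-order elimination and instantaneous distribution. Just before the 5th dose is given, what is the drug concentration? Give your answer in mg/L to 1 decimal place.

8.3 mg/L

f = (1/2)^(τ/t½) = (1/2)^(64/37) ≈ 0.3015.
C₀ = D/Vd = 1910/98 ≈ 19.490 mg/L.
Before the 5th dose, 4 doses have been given. Superposition: Cmin = C₀·(f + f² + … + f^4).
≈ 19.490 × (0.3015 + 0.0909 + 0.0274 + 0.0083) ≈ 19.490 × 0.4281 ≈ 8.344 mg/L.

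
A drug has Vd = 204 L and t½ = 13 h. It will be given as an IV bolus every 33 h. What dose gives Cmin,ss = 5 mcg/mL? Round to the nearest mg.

4906 mg

τ/t½ = 33/13 ≈ 2.5385, so f = (1/2)^(33/13) ≈ 0.172126.
Cmin,ss = (D/Vd)·f/(1−f), so D = Cmin,ss·Vd·(1−f)/f.
D = 5 × 204 × (1−f)/f ≈ 5 × 204 × 4.80970 ≈ 4905.89 mg.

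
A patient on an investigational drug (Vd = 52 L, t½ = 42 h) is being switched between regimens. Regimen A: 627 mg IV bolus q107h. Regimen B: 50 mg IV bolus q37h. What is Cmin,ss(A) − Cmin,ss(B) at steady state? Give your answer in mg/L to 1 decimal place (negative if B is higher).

Regimen A: f = (1/2)^(107/42) ≈ 0.1710; Cmin,ss = (627/52)·f/(1−f) ≈ 2.487 mg/L.
Regimen B: f = (1/2)^(37/42) ≈ 0.5430; Cmin,ss = (50/52)·f/(1−f) ≈ 1.142 mg/L.
Difference ≈ 2.487 − 1.142 ≈ 1.345 mg/L.

1.3 mg/L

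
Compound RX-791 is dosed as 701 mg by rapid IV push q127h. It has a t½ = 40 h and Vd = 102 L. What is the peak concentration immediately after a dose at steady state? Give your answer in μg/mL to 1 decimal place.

7.7 μg/mL

τ/t½ = 127/40 ≈ 3.175, so fraction remaining f = (1/2)^(127/40) ≈ 0.1107.
Accumulation ratio R = 1/(1 − f) ≈ 1/0.8893 ≈ 1.1245.
Single-dose peak C₀ = D/Vd = 701/102 ≈ 6.873 μg/mL.
Steady-state peak Cmax,ss = C₀·R ≈ 6.873 × 1.1245 ≈ 7.729 μg/mL.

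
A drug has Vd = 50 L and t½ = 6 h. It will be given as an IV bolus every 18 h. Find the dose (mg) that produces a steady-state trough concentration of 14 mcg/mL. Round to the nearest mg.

4900 mg

τ/t½ = 18/6 ≈ 3, so f = (1/2)^(18/6) ≈ 0.125000.
Cmin,ss = (D/Vd)·f/(1−f), so D = Cmin,ss·Vd·(1−f)/f.
D = 14 × 50 × (1−f)/f ≈ 14 × 50 × 7.00000 ≈ 4900.00 mg.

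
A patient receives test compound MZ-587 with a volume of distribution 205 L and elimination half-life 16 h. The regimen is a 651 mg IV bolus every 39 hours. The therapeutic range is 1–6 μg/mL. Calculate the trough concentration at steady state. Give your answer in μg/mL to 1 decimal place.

0.7 μg/mL

k = ln2/t½ = ln2/16 ≈ 0.043322 h⁻¹; fraction remaining f = e^(−kτ) = e^(−0.043322×39) ≈ 0.1846.
Single-dose peak C₀ = D/Vd = 651/205 ≈ 3.176 μg/mL.
Steady-state trough Cmin,ss = C₀·f/(1−f) ≈ 3.176 × 0.1846/0.8154 ≈ 0.719 μg/mL.
Trough 0.7 μg/mL vs MEC 1 μg/mL: subtherapeutic.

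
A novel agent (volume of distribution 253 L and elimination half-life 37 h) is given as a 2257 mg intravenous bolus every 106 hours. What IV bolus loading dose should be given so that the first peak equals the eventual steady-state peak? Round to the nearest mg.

f = (1/2)^(106/37) ≈ 0.137274; accumulation ratio R = 1/(1−f) ≈ 1.15912.
Loading dose to hit Cmax,ss on first dose: D_load = D_maint·R ≈ 2257 × 1.15912 ≈ 2616.13 mg.

2616 mg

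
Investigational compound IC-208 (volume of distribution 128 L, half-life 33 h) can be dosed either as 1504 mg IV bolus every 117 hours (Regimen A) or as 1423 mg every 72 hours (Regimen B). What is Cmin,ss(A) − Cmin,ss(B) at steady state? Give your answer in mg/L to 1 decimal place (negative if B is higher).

-2.0 mg/L

Regimen A: f = (1/2)^(117/33) ≈ 0.0856; Cmin,ss = (1504/128)·f/(1−f) ≈ 1.100 mg/L.
Regimen B: f = (1/2)^(72/33) ≈ 0.2204; Cmin,ss = (1423/128)·f/(1−f) ≈ 3.143 mg/L.
Difference ≈ 1.100 − 3.143 ≈ -2.043 mg/L.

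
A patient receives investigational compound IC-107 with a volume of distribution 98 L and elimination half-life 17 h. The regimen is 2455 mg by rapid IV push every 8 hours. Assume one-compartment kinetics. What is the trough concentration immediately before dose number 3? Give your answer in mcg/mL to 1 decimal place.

31.1 mcg/mL

f = (1/2)^(τ/t½) = (1/2)^(8/17) ≈ 0.7217.
C₀ = D/Vd = 2455/98 ≈ 25.051 mcg/mL.
Before the 3rd dose, 2 doses have been given. Superposition: Cmin = C₀·(f + f²).
≈ 25.051 × (0.7217 + 0.5209) ≈ 25.051 × 1.2426 ≈ 31.128 mcg/mL.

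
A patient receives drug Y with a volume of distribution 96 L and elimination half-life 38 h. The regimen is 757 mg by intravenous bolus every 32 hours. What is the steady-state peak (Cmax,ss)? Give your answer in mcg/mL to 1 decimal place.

Over one 32-h interval, 32/38 ≈ 0.84211 half-lives elapse, leaving f ≈ 0.5578 of each dose.
Accumulation ratio R = 1/(1 − f) ≈ 1/0.4422 ≈ 2.2614.
Single-dose peak C₀ = D/Vd = 757/96 ≈ 7.885 mcg/mL.
Cmax,ss = C₀/(1 − f) ≈ 7.885/0.4422 ≈ 17.831 mcg/mL.

17.8 mcg/mL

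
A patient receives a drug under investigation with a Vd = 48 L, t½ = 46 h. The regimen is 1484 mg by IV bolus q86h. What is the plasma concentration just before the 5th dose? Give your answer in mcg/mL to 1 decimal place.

f = (1/2)^(τ/t½) = (1/2)^(86/46) ≈ 0.2737.
C₀ = D/Vd = 1484/48 ≈ 30.917 mcg/mL.
Before the 5th dose, 4 doses have been given. Superposition: Cmin = C₀·(f + f² + … + f^4).
≈ 30.917 × (0.2737 + 0.0749 + 0.0205 + 0.0056) ≈ 30.917 × 0.3747 ≈ 11.585 mcg/mL.

11.6 mcg/mL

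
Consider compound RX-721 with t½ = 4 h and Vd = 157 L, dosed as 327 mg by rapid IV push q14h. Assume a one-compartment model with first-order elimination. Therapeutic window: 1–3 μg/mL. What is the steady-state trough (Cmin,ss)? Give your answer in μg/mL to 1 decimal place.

τ/t½ = 14/4 ≈ 3.5, so fraction remaining f = (1/2)^(14/4) ≈ 0.0884.
Accumulation ratio R = 1/(1 − f) ≈ 1/0.9116 ≈ 1.0970.
Single-dose peak C₀ = D/Vd = 327/157 ≈ 2.083 μg/mL.
Cmax,ss = C₀/(1 − f) ≈ 2.083/0.9116 ≈ 2.285 μg/mL.
Steady-state trough Cmin,ss = Cmax,ss·f ≈ 2.285 × 0.0884 ≈ 0.202 μg/mL.
Trough 0.2 μg/mL vs MEC 1 μg/mL: subtherapeutic.

0.2 μg/mL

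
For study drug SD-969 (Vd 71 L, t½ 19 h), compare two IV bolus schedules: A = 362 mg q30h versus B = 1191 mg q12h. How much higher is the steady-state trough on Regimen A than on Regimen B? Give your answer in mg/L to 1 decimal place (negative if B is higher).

-28.0 mg/L

Regimen A: f = (1/2)^(30/19) ≈ 0.3347; Cmin,ss = (362/71)·f/(1−f) ≈ 2.565 mg/L.
Regimen B: f = (1/2)^(12/19) ≈ 0.6455; Cmin,ss = (1191/71)·f/(1−f) ≈ 30.545 mg/L.
Difference ≈ 2.565 − 30.545 ≈ -27.980 mg/L.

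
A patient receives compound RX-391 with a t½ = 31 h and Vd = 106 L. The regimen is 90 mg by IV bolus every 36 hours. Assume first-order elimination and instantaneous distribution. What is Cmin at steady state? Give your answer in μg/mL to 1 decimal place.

0.7 μg/mL

k = ln2/t½ = ln2/31 ≈ 0.022360 h⁻¹; fraction remaining f = e^(−kτ) = e^(−0.022360×36) ≈ 0.4471.
Each bolus raises the concentration by D/Vd = 90/106 ≈ 0.849 μg/mL.
Steady-state trough Cmin,ss = C₀·f/(1−f) ≈ 0.849 × 0.4471/0.5529 ≈ 0.687 μg/mL.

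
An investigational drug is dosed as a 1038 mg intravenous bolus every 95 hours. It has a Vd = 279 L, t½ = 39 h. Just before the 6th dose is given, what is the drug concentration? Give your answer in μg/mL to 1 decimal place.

0.8 μg/mL

f = (1/2)^(τ/t½) = (1/2)^(95/39) ≈ 0.1848.
C₀ = D/Vd = 1038/279 ≈ 3.720 μg/mL.
Before the 6th dose, 5 doses have been given. Superposition: Cmin = C₀·(f + f² + … + f^5).
≈ 3.720 × (0.1848 + 0.0342 + 0.0063 + 0.0012 + 0.0002) ≈ 3.720 × 0.2267 ≈ 0.843 μg/mL.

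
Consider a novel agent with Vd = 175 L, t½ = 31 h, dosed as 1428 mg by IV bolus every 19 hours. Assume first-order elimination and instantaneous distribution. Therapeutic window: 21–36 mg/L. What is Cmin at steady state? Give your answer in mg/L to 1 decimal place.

15.4 mg/L

Over one 19-h interval, 19/31 ≈ 0.6129 half-lives elapse, leaving f ≈ 0.6539 of each dose.
At steady state, accumulation factor R = 1/(1 − e^(−kτ)) ≈ 2.8893.
Each bolus raises the concentration by D/Vd = 1428/175 ≈ 8.160 mg/L.
Steady-state peak Cmax,ss = C₀·R ≈ 8.160 × 2.8893 ≈ 23.577 mg/L.
Steady-state trough Cmin,ss = Cmax,ss·f ≈ 23.577 × 0.6539 ≈ 15.417 mg/L.
Trough 15.4 mg/L vs MEC 21 mg/L: subtherapeutic.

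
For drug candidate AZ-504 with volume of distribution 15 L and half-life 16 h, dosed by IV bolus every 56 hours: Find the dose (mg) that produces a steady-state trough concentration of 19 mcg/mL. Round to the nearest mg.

2939 mg

τ/t½ = 56/16 ≈ 3.5, so f = (1/2)^(56/16) ≈ 0.088388.
Cmin,ss = (D/Vd)·f/(1−f), so D = Cmin,ss·Vd·(1−f)/f.
D = 19 × 15 × (1−f)/f ≈ 19 × 15 × 10.31375 ≈ 2939.42 mg.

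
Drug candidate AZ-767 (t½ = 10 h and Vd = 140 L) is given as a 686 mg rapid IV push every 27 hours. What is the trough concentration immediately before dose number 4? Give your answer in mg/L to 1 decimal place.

0.9 mg/L

f = (1/2)^(τ/t½) = (1/2)^(27/10) ≈ 0.1539.
C₀ = D/Vd = 686/140 ≈ 4.900 mg/L.
Before the 4th dose, 3 doses have been given. Superposition: Cmin = C₀·(f + f² + … + f^3).
≈ 4.900 × (0.1539 + 0.0237 + 0.0036) ≈ 4.900 × 0.1812 ≈ 0.888 mg/L.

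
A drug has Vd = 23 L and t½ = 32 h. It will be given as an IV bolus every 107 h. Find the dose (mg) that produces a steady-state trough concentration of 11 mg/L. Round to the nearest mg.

τ/t½ = 107/32 ≈ 3.3438, so f = (1/2)^(107/32) ≈ 0.098499.
Cmin,ss = (D/Vd)·f/(1−f), so D = Cmin,ss·Vd·(1−f)/f.
D = 11 × 23 × (1−f)/f ≈ 11 × 23 × 9.15239 ≈ 2315.55 mg.

2316 mg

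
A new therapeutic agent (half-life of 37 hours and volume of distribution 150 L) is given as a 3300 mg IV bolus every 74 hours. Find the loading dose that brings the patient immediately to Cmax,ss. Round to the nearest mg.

f = (1/2)^(74/37) ≈ 0.250000; accumulation ratio R = 1/(1−f) ≈ 1.33333.
Loading dose to hit Cmax,ss on first dose: D_load = D_maint·R ≈ 3300 × 1.33333 ≈ 4399.99 mg.

4400 mg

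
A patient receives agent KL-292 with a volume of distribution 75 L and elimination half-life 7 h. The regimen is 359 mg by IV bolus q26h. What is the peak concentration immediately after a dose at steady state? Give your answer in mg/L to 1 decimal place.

τ/t½ = 26/7 ≈ 3.7143, so fraction remaining f = (1/2)^(26/7) ≈ 0.0762.
At steady state, accumulation factor R = 1/(1 − e^(−kτ)) ≈ 1.0825.
Each bolus raises the concentration by D/Vd = 359/75 ≈ 4.787 mg/L.
Cmax,ss = C₀/(1 − f) ≈ 4.787/0.9238 ≈ 5.182 mg/L.

5.2 mg/L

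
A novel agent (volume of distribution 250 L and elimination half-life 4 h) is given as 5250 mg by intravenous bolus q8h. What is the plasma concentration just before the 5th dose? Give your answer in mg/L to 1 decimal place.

f = (1/2)^(τ/t½) = (1/2)^(8/4) ≈ 0.2500.
C₀ = D/Vd = 5250/250 ≈ 21.000 mg/L.
Before the 5th dose, 4 doses have been given. Superposition: Cmin = C₀·(f + f² + … + f^4).
≈ 21.000 × (0.2500 + 0.0625 + 0.0156 + 0.0039) ≈ 21.000 × 0.3320 ≈ 6.972 mg/L.

7.0 mg/L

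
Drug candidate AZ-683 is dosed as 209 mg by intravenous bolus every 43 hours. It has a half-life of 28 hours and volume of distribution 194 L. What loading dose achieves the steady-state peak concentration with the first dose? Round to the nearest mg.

319 mg

f = (1/2)^(43/28) ≈ 0.344909; accumulation ratio R = 1/(1−f) ≈ 1.52651.
Loading dose to hit Cmax,ss on first dose: D_load = D_maint·R ≈ 209 × 1.52651 ≈ 319.04 mg.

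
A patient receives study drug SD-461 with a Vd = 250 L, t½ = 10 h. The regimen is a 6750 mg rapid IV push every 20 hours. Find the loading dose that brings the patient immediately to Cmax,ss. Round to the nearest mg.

f = (1/2)^(20/10) ≈ 0.250000; accumulation ratio R = 1/(1−f) ≈ 1.33333.
Loading dose to hit Cmax,ss on first dose: D_load = D_maint·R ≈ 6750 × 1.33333 ≈ 8999.98 mg.

9000 mg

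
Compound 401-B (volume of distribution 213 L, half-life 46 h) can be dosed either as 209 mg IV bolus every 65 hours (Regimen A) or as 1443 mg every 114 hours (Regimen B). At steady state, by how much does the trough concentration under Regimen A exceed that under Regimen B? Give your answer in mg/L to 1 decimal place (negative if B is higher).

Regimen A: f = (1/2)^(65/46) ≈ 0.3755; Cmin,ss = (209/213)·f/(1−f) ≈ 0.590 mg/L.
Regimen B: f = (1/2)^(114/46) ≈ 0.1795; Cmin,ss = (1443/213)·f/(1−f) ≈ 1.482 mg/L.
Difference ≈ 0.590 − 1.482 ≈ -0.892 mg/L.

-0.9 mg/L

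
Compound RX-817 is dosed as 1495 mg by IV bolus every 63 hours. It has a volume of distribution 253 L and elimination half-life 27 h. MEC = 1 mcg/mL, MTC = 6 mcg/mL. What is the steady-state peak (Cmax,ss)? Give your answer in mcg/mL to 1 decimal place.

7.4 mcg/mL

τ/t½ = 63/27 ≈ 2.3333, so fraction remaining f = (1/2)^(63/27) ≈ 0.1984.
At steady state, accumulation factor R = 1/(1 − e^(−kτ)) ≈ 1.2475.
Each bolus raises the concentration by D/Vd = 1495/253 ≈ 5.909 mcg/mL.
Steady-state peak Cmax,ss = C₀·R ≈ 5.909 × 1.2475 ≈ 7.371 mcg/mL.
Peak 7.4 mcg/mL vs MTC 6 mcg/mL: exceeds toxic threshold.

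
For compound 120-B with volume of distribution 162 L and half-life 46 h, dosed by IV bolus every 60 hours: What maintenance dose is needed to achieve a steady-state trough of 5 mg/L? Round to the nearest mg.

1190 mg

τ/t½ = 60/46 ≈ 1.3043, so f = (1/2)^(60/46) ≈ 0.404904.
Cmin,ss = (D/Vd)·f/(1−f), so D = Cmin,ss·Vd·(1−f)/f.
D = 5 × 162 × (1−f)/f ≈ 5 × 162 × 1.46972 ≈ 1190.47 mg.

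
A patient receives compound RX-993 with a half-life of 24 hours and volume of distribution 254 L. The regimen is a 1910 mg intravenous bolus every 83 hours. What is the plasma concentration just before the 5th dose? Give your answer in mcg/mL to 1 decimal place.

f = (1/2)^(τ/t½) = (1/2)^(83/24) ≈ 0.0910.
C₀ = D/Vd = 1910/254 ≈ 7.520 mcg/mL.
Before the 5th dose, 4 doses have been given. Superposition: Cmin = C₀·(f + f² + … + f^4).
≈ 7.520 × (0.0910 + 0.0083 + 0.0008 + 0.0001) ≈ 7.520 × 0.1002 ≈ 0.754 mcg/mL.

0.8 mcg/mL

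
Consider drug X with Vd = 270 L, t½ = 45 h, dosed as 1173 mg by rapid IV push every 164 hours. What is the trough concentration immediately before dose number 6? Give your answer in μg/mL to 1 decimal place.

f = (1/2)^(τ/t½) = (1/2)^(164/45) ≈ 0.0800.
C₀ = D/Vd = 1173/270 ≈ 4.344 μg/mL.
Before the 6th dose, 5 doses have been given. Superposition: Cmin = C₀·(f + f² + … + f^5).
≈ 4.344 × (0.0800 + 0.0064 + 0.0005 + 0.0000 + 0.0000) ≈ 4.344 × 0.0869 ≈ 0.377 μg/mL.

0.4 μg/mL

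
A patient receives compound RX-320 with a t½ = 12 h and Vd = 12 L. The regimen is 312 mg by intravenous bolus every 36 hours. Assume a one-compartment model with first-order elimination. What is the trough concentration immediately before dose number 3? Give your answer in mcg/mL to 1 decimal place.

f = (1/2)^(τ/t½) = (1/2)^(36/12) ≈ 0.1250.
C₀ = D/Vd = 312/12 ≈ 26.000 mcg/mL.
Before the 3rd dose, 2 doses have been given. Superposition: Cmin = C₀·(f + f²).
≈ 26.000 × (0.1250 + 0.0156) ≈ 26.000 × 0.1406 ≈ 3.656 mcg/mL.

3.7 mcg/mL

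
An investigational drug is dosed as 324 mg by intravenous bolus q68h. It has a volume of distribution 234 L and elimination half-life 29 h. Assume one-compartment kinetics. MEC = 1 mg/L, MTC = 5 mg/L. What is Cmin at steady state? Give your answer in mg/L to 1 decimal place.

0.3 mg/L

Over one 68-h interval, 68/29 ≈ 2.3448 half-lives elapse, leaving f ≈ 0.1969 of each dose.
Accumulation ratio R = 1/(1 − f) ≈ 1/0.8031 ≈ 1.2452.
Single-dose peak C₀ = D/Vd = 324/234 ≈ 1.385 mg/L.
Steady-state peak Cmax,ss = C₀·R ≈ 1.385 × 1.2452 ≈ 1.725 mg/L.
One interval later, Cmin,ss = Cmax,ss·e^(−kτ) ≈ 1.725 × 0.1969 ≈ 0.340 mg/L.
Trough 0.3 mg/L vs MEC 1 mg/L: subtherapeutic.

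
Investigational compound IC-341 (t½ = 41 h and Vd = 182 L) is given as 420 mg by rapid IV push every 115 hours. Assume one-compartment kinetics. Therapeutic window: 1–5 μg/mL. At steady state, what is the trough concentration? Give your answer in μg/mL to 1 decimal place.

0.4 μg/mL

Over one 115-h interval, 115/41 ≈ 2.8049 half-lives elapse, leaving f ≈ 0.1431 of each dose.
Accumulation ratio R = 1/(1 − f) ≈ 1/0.8569 ≈ 1.1670.
Each bolus raises the concentration by D/Vd = 420/182 ≈ 2.308 μg/mL.
Steady-state peak Cmax,ss = C₀·R ≈ 2.308 × 1.1670 ≈ 2.693 μg/mL.
One interval later, Cmin,ss = Cmax,ss·e^(−kτ) ≈ 2.693 × 0.1431 ≈ 0.385 μg/mL.
Trough 0.4 μg/mL vs MEC 1 μg/mL: subtherapeutic.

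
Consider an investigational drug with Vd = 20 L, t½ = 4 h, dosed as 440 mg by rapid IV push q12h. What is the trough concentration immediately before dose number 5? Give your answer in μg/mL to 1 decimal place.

3.1 μg/mL

f = (1/2)^(τ/t½) = (1/2)^(12/4) ≈ 0.1250.
C₀ = D/Vd = 440/20 ≈ 22.000 μg/mL.
Before the 5th dose, 4 doses have been given. Superposition: Cmin = C₀·(f + f² + … + f^4).
≈ 22.000 × (0.1250 + 0.0156 + 0.0020 + 0.0002) ≈ 22.000 × 0.1428 ≈ 3.142 μg/mL.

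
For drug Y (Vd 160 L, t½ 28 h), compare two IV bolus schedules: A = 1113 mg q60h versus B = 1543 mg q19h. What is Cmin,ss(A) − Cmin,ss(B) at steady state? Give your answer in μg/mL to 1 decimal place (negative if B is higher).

-14.0 μg/mL

Regimen A: f = (1/2)^(60/28) ≈ 0.2264; Cmin,ss = (1113/160)·f/(1−f) ≈ 2.036 μg/mL.
Regimen B: f = (1/2)^(19/28) ≈ 0.6248; Cmin,ss = (1543/160)·f/(1−f) ≈ 16.059 μg/mL.
Difference ≈ 2.036 − 16.059 ≈ -14.023 μg/mL.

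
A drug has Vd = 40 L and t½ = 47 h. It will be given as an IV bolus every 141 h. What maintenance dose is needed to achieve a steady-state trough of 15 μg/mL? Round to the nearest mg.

τ/t½ = 141/47 ≈ 3, so f = (1/2)^(141/47) ≈ 0.125000.
Cmin,ss = (D/Vd)·f/(1−f), so D = Cmin,ss·Vd·(1−f)/f.
D = 15 × 40 × (1−f)/f ≈ 15 × 40 × 7.00000 ≈ 4200.00 mg.

4200 mg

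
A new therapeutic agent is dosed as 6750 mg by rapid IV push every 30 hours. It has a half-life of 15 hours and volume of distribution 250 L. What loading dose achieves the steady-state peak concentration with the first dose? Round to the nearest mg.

9000 mg

f = (1/2)^(30/15) ≈ 0.250000; accumulation ratio R = 1/(1−f) ≈ 1.33333.
Loading dose to hit Cmax,ss on first dose: D_load = D_maint·R ≈ 6750 × 1.33333 ≈ 8999.98 mg.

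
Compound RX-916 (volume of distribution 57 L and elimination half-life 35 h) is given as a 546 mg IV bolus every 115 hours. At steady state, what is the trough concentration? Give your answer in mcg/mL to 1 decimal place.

1.1 mcg/mL

Over one 115-h interval, 115/35 ≈ 3.2857 half-lives elapse, leaving f ≈ 0.1025 of each dose.
At steady state, accumulation factor R = 1/(1 − e^(−kτ)) ≈ 1.1142.
Each bolus raises the concentration by D/Vd = 546/57 ≈ 9.579 mcg/mL.
Cmax,ss = C₀/(1 − f) ≈ 9.579/0.8975 ≈ 10.673 mcg/mL.
One interval later, Cmin,ss = Cmax,ss·e^(−kτ) ≈ 10.673 × 0.1025 ≈ 1.094 mcg/mL.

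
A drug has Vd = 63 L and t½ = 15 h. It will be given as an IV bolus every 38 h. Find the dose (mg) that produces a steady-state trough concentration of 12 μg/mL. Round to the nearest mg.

τ/t½ = 38/15 ≈ 2.5333, so f = (1/2)^(38/15) ≈ 0.172739.
Cmin,ss = (D/Vd)·f/(1−f), so D = Cmin,ss·Vd·(1−f)/f.
D = 12 × 63 × (1−f)/f ≈ 12 × 63 × 4.78908 ≈ 3620.54 mg.

3621 mg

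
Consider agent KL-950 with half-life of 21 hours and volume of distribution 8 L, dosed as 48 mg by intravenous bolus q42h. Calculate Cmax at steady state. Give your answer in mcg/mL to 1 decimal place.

8.0 mcg/mL

τ = 42 h = 2 half-lives, so f = (1/2)^2 = 0.25.
Accumulation ratio R = 1/(1 − f) = 1/0.75 = 4/3.
Single-dose peak C₀ = D/Vd = 48/8 = 6 mcg/mL.
Steady-state peak Cmax,ss = C₀·R = 6 × 4/3 ≈ 8.000 mcg/mL.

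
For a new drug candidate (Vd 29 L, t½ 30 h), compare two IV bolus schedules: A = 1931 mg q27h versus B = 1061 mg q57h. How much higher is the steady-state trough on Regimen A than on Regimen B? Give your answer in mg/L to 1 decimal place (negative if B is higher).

63.5 mg/L

Regimen A: f = (1/2)^(27/30) ≈ 0.5359; Cmin,ss = (1931/29)·f/(1−f) ≈ 76.888 mg/L.
Regimen B: f = (1/2)^(57/30) ≈ 0.2679; Cmin,ss = (1061/29)·f/(1−f) ≈ 13.388 mg/L.
Difference ≈ 76.888 − 13.388 ≈ 63.500 mg/L.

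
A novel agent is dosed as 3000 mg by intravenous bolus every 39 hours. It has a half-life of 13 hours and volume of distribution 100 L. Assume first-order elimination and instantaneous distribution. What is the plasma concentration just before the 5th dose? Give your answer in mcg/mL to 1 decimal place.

4.3 mcg/mL

f = (1/2)^(τ/t½) = (1/2)^(39/13) ≈ 0.1250.
C₀ = D/Vd = 3000/100 ≈ 30.000 mcg/mL.
Before the 5th dose, 4 doses have been given. Superposition: Cmin = C₀·(f + f² + … + f^4).
≈ 30.000 × (0.1250 + 0.0156 + 0.0020 + 0.0002) ≈ 30.000 × 0.1428 ≈ 4.284 mcg/mL.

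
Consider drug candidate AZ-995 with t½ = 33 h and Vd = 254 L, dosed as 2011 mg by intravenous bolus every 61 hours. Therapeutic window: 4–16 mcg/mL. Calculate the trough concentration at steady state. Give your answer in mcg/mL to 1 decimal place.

Over one 61-h interval, 61/33 ≈ 1.8485 half-lives elapse, leaving f ≈ 0.2777 of each dose.
Single-dose peak C₀ = D/Vd = 2011/254 ≈ 7.917 mcg/mL.
Steady-state trough Cmin,ss = C₀·f/(1−f) ≈ 7.917 × 0.2777/0.7223 ≈ 3.044 mcg/mL.
Trough 3.0 mcg/mL vs MEC 4 mcg/mL: subtherapeutic.

3.0 mcg/mL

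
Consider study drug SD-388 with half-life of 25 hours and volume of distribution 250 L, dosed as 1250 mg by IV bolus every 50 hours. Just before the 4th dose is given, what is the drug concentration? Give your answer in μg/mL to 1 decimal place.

f = (1/2)^(τ/t½) = (1/2)^(50/25) ≈ 0.2500.
C₀ = D/Vd = 1250/250 ≈ 5.000 μg/mL.
Before the 4th dose, 3 doses have been given. Superposition: Cmin = C₀·(f + f² + … + f^3).
≈ 5.000 × (0.2500 + 0.0625 + 0.0156) ≈ 5.000 × 0.3281 ≈ 1.641 μg/mL.

1.6 μg/mL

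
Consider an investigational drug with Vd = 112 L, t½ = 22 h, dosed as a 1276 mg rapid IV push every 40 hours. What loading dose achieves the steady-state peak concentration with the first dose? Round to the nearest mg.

1781 mg

f = (1/2)^(40/22) ≈ 0.283578; accumulation ratio R = 1/(1−f) ≈ 1.39583.
Loading dose to hit Cmax,ss on first dose: D_load = D_maint·R ≈ 1276 × 1.39583 ≈ 1781.08 mg.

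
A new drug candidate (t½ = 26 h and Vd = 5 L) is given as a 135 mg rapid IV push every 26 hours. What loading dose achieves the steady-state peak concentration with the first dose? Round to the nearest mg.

270 mg

f = (1/2)^(26/26) ≈ 0.500000; accumulation ratio R = 1/(1−f) ≈ 2.00000.
Loading dose to hit Cmax,ss on first dose: D_load = D_maint·R ≈ 135 × 2.00000 ≈ 270.00 mg.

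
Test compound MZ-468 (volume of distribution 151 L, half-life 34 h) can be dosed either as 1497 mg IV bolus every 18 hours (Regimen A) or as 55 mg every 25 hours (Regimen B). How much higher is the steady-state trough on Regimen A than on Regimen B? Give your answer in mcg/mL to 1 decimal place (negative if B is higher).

Regimen A: f = (1/2)^(18/34) ≈ 0.6928; Cmin,ss = (1497/151)·f/(1−f) ≈ 22.358 mcg/mL.
Regimen B: f = (1/2)^(25/34) ≈ 0.6007; Cmin,ss = (55/151)·f/(1−f) ≈ 0.548 mcg/mL.
Difference ≈ 22.358 − 0.548 ≈ 21.810 mcg/mL.

21.8 mcg/mL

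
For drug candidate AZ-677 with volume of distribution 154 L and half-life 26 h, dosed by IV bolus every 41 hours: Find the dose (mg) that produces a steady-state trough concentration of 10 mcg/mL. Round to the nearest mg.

τ/t½ = 41/26 ≈ 1.5769, so f = (1/2)^(41/26) ≈ 0.335196.
Cmin,ss = (D/Vd)·f/(1−f), so D = Cmin,ss·Vd·(1−f)/f.
D = 10 × 154 × (1−f)/f ≈ 10 × 154 × 1.98333 ≈ 3054.33 mg.

3054 mg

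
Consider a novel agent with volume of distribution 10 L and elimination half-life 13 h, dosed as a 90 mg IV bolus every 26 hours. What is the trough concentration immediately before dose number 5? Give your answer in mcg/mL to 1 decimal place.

3.0 mcg/mL

f = (1/2)^(τ/t½) = (1/2)^(26/13) ≈ 0.2500.
C₀ = D/Vd = 90/10 ≈ 9.000 mcg/mL.
Before the 5th dose, 4 doses have been given. Superposition: Cmin = C₀·(f + f² + … + f^4).
≈ 9.000 × (0.2500 + 0.0625 + 0.0156 + 0.0039) ≈ 9.000 × 0.3320 ≈ 2.988 mcg/mL.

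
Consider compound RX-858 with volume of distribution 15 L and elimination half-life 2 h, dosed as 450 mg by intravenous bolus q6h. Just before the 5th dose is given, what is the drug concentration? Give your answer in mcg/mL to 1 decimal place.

4.3 mcg/mL

f = (1/2)^(τ/t½) = (1/2)^(6/2) ≈ 0.1250.
C₀ = D/Vd = 450/15 ≈ 30.000 mcg/mL.
Before the 5th dose, 4 doses have been given. Superposition: Cmin = C₀·(f + f² + … + f^4).
≈ 30.000 × (0.1250 + 0.0156 + 0.0020 + 0.0002) ≈ 30.000 × 0.1428 ≈ 4.284 mcg/mL.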